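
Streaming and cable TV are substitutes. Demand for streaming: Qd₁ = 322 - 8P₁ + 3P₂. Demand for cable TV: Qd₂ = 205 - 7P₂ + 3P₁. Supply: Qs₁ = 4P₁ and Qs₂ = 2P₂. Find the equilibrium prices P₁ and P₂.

P₁ = 1171/33, P₂ = 1142/33

Market 1: 322 - 8P₁ + 3P₂ = 4P₁ → 12P₁ - 3P₂ = 322.
Market 2: 9P₂ - 3P₁ = 205.
Eliminating P₂: 9×(1) + 3×(2) gives 99P₁ = 3513, so P₁ = 1171/33.
Back-substitute into (2): P₂ = (205 + 3×1171/33) / 9 = 1142/33.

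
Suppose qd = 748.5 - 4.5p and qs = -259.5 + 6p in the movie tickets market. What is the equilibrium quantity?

q* = 316.5

Set qd = qs: 748.5 - 4.5p = -259.5 + 6p.
1008 = 10.5p, so p* = 96.
q* = 748.5 − 4.5(96) = 316.5.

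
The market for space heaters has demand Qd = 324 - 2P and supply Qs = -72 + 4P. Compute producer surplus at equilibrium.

Producer surplus = 4608

Equilibrium: 324 - 2P = -72 + 4P gives P* = 66, Q* = 192.
Supply starts at P = 18 (where Qs = 0).
PS = ½(66 − 18)(192) = 4608.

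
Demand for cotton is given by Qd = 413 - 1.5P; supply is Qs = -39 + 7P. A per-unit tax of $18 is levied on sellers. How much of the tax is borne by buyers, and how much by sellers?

Pre-tax equilibrium: P* = 904/17, Q* = 5665/17.
Tax on sellers shifts supply to Qs = -39 + 7(P − 18) = -165 + 7P.
413 - 1.5P = -165 + 7P gives buyer price Pb = 68; sellers receive Ps = 68 − 18 = 50.
New quantity: Q = 413 − 1.5(68) = 311.
Buyer burden = 68 − 904/17 = 252/17; seller burden = 904/17 − 50 = 54/17.

Buyers bear 252/17, sellers bear 54/17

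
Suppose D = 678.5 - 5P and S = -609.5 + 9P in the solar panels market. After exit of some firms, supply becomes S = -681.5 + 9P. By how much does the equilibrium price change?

ΔP = 36/7

Original equilibrium: P* = 92, Q* = 218.5.
New equilibrium: 678.5 - 5P = -681.5 + 9P, so 1360 = 14P and P' = 680/7; Q' = 678.5 − 5(680/7) = 2699/14.
Change in price: 680/7 − 92 = 36/7.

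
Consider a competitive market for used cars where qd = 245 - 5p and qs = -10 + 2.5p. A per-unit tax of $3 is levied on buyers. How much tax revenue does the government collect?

Pre-tax equilibrium: p* = 34, q* = 75.
Tax on buyers shifts demand to qd = 245 − 5(p + 3) = 230 - 5p.
230 - 5p = -10 + 2.5p gives seller price ps = 32; buyers pay pb = 32 + 3 = 35.
New quantity: q = 245 − 5(35) = 70.
Revenue = 3 × 70 = 210.

Tax revenue = 210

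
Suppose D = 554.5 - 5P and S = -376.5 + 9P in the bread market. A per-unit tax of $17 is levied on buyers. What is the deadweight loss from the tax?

Deadweight loss = 13005/28

Pre-tax equilibrium: P* = 66.5, Q* = 222.
Tax on buyers shifts demand to D = 554.5 − 5(P + 17) = 469.5 - 5P.
469.5 - 5P = -376.5 + 9P gives seller price Ps = 423/7; buyers pay Pb = 423/7 + 17 = 542/7.
New quantity: Q = 554.5 − 5(542/7) = 2343/14.
DWL = ½ × 17 × (222 − 2343/14) = 13005/28.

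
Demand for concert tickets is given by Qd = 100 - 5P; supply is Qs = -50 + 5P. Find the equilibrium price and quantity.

P* = 15, Q* = 25

Set Qd = Qs: 100 - 5P = -50 + 5P.
150 = 10P, so P* = 15.
Q* = 100 − 5(15) = 25.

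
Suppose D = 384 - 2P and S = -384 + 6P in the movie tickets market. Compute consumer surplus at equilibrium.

Equilibrium: 384 - 2P = -384 + 6P gives P* = 96, Q* = 192.
Demand choke price (D = 0): P = 192.
CS = ½(192 − 96)(192) = 9216.

Consumer surplus = 9216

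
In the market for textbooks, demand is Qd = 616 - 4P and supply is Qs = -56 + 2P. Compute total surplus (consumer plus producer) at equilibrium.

Equilibrium: 616 - 4P = -56 + 2P gives P* = 112, Q* = 168.
Demand choke price: P = 154; supply starts at P = 28.
CS = ½(154 − 112)(168) = 3528; PS = ½(112 − 28)(168) = 7056.

Total surplus = 10584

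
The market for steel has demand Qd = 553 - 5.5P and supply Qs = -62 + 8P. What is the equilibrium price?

P* = 410/9

Set Qd = Qs: 553 - 5.5P = -62 + 8P.
615 = 13.5P, so P* = 410/9.
Q* = 553 − 5.5(410/9) = 2722/9.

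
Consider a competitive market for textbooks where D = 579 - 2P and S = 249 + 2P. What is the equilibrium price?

Set D = S: 579 - 2P = 249 + 2P.
330 = 4P, so P* = 82.5.
Q* = 579 − 2(82.5) = 414.

P* = 82.5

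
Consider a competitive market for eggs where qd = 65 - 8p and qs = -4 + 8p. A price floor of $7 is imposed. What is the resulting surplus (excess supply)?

Equilibrium price would be p* = 4.3125, so the floor at 7 binds.
At p = 7: qd = 9, qs = 52.
Surplus = 52 − 9 = 43.

Surplus = 43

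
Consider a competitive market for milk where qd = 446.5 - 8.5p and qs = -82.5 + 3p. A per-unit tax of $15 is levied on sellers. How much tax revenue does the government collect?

Pre-tax equilibrium: p* = 46, q* = 55.5.
Tax on sellers shifts supply to qs = -82.5 + 3(p − 15) = -127.5 + 3p.
446.5 - 8.5p = -127.5 + 3p gives buyer price pb = 1148/23; sellers receive ps = 1148/23 − 15 = 803/23.
New quantity: q = 446.5 − 8.5(1148/23) = 1023/46.
Revenue = 15 × 1023/46 = 15345/46.

Tax revenue = 15345/46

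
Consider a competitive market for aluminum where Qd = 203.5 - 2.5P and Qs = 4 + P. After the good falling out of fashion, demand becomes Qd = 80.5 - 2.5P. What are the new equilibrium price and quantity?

Original equilibrium: P* = 57, Q* = 61.
New equilibrium: 80.5 - 2.5P = 4 + P, so 76.5 = 3.5P and P' = 153/7; Q' = 80.5 − 2.5(153/7) = 181/7.

P' = 153/7, Q' = 181/7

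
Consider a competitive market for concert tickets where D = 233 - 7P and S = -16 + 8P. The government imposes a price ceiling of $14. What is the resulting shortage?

Shortage = 39

Equilibrium price would be P* = 16.6, so the ceiling at 14 binds.
At P = 14: D = 233 − 7(14) = 135, S = -16 + 8(14) = 96.
Shortage = 135 − 96 = 39.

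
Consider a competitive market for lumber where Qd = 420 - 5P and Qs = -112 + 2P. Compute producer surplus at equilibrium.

Equilibrium: 420 - 5P = -112 + 2P gives P* = 76, Q* = 40.
Supply starts at P = 56 (where Qs = 0).
PS = ½(76 − 56)(40) = 400.

Producer surplus = 400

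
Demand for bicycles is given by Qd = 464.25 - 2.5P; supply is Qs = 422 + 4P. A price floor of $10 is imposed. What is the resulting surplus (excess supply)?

Equilibrium price would be P* = 6.5, so the floor at 10 binds.
At P = 10: Qd = 439.25, Qs = 462.
Surplus = 462 − 439.25 = 22.75.

Surplus = 22.75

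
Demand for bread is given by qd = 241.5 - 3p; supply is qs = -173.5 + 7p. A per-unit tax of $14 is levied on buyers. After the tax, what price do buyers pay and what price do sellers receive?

Buyers pay $51.3, sellers receive $37.3

Pre-tax equilibrium: p* = 41.5, q* = 117.
Tax on buyers shifts demand to qd = 241.5 − 3(p + 14) = 199.5 - 3p.
199.5 - 3p = -173.5 + 7p gives seller price ps = 37.3; buyers pay pb = 37.3 + 14 = 51.3.
New quantity: q = 241.5 − 3(51.3) = 87.6.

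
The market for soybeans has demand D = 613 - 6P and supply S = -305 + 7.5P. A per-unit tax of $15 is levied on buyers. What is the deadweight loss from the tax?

Pre-tax equilibrium: P* = 68, Q* = 205.
Tax on buyers shifts demand to D = 613 − 6(P + 15) = 523 - 6P.
523 - 6P = -305 + 7.5P gives seller price Ps = 184/3; buyers pay Pb = 184/3 + 15 = 229/3.
New quantity: Q = 613 − 6(229/3) = 155.
DWL = ½ × 15 × (205 − 155) = 375.

Deadweight loss = 375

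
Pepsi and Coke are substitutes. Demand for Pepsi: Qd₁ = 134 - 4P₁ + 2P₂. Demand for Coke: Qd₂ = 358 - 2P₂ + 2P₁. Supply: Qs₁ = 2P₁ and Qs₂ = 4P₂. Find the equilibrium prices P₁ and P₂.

P₁ = 47.5, P₂ = 75.5

Market 1: 134 - 4P₁ + 2P₂ = 2P₁ → 6P₁ - 2P₂ = 134.
Market 2: 6P₂ - 2P₁ = 358.
Eliminating P₂: 6×(1) + 2×(2) gives 32P₁ = 1520, so P₁ = 47.5.
Back-substitute into (2): P₂ = (358 + 2×47.5) / 6 = 75.5.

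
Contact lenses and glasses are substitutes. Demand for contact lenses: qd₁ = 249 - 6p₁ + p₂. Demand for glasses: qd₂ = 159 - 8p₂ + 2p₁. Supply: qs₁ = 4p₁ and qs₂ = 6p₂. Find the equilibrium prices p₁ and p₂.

p₁ = 1215/46, p₂ = 348/23

Market 1: 249 - 6p₁ + p₂ = 4p₁ → 10p₁ - p₂ = 249.
Market 2: 14p₂ - 2p₁ = 159.
Eliminating p₂: 14×(1) + 1×(2) gives 138p₁ = 3645, so p₁ = 1215/46.
Back-substitute into (2): p₂ = (159 + 2×1215/46) / 14 = 348/23.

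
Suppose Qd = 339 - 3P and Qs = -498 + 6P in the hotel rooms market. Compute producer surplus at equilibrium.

Producer surplus = 300

Equilibrium: 339 - 3P = -498 + 6P gives P* = 93, Q* = 60.
Supply starts at P = 83 (where Qs = 0).
PS = ½(93 − 83)(60) = 300.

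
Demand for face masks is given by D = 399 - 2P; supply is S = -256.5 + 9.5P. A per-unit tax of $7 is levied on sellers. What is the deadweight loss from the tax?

Deadweight loss = 931/23

Pre-tax equilibrium: P* = 57, Q* = 285.
Tax on sellers shifts supply to S = -256.5 + 9.5(P − 7) = -323 + 9.5P.
399 - 2P = -323 + 9.5P gives buyer price Pb = 1444/23; sellers receive Ps = 1444/23 − 7 = 1283/23.
New quantity: Q = 399 − 2(1444/23) = 6289/23.
DWL = ½ × 7 × (285 − 6289/23) = 931/23.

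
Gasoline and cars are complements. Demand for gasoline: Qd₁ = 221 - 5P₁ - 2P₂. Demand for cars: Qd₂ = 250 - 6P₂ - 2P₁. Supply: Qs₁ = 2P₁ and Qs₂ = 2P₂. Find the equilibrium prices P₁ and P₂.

P₁ = 317/13, P₂ = 327/13

Market 1: 221 - 5P₁ - 2P₂ = 2P₁ → 7P₁ + 2P₂ = 221.
Market 2: 8P₂ + 2P₁ = 250.
Eliminating P₂: 8×(1) − 2×(2) gives 52P₁ = 1268, so P₁ = 317/13.
Back-substitute into (2): P₂ = (250 − 2×317/13) / 8 = 327/13.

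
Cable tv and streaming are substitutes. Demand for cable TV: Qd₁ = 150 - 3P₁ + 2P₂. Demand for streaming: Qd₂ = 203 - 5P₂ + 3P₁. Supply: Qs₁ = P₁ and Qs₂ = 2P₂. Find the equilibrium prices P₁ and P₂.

P₁ = 728/11, P₂ = 631/11

Market 1: 150 - 3P₁ + 2P₂ = P₁ → 4P₁ - 2P₂ = 150.
Market 2: 7P₂ - 3P₁ = 203.
Eliminating P₂: 7×(1) + 2×(2) gives 22P₁ = 1456, so P₁ = 728/11.
Back-substitute into (2): P₂ = (203 + 3×728/11) / 7 = 631/11.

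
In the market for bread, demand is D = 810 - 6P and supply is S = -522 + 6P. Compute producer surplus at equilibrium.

Producer surplus = 1728

Equilibrium: 810 - 6P = -522 + 6P gives P* = 111, Q* = 144.
Supply starts at P = 87 (where S = 0).
PS = ½(111 − 87)(144) = 1728.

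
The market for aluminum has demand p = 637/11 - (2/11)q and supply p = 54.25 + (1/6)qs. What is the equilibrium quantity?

Set the two price expressions equal: 637/11 - (2/11)q = 54.25 + (1/6)q.
161/44 = (23/66)q, so q* = 10.5.
p* = 637/11 − (2/11)(10.5) = 56.

q* = 10.5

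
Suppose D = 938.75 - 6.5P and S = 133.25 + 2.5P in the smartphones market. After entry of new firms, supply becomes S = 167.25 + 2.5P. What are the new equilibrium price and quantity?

Original equilibrium: P* = 89.5, Q* = 357.
New equilibrium: 938.75 - 6.5P = 167.25 + 2.5P, so 771.5 = 9P and P' = 1543/18; Q' = 938.75 − 6.5(1543/18) = 3434/9.

P' = 1543/18, Q' = 3434/9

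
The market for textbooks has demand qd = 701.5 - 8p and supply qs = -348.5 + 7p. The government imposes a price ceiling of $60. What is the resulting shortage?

Shortage = 150

Equilibrium price would be p* = 70, so the ceiling at 60 binds.
At p = 60: qd = 701.5 − 8(60) = 221.5, qs = -348.5 + 7(60) = 71.5.
Shortage = 221.5 − 71.5 = 150.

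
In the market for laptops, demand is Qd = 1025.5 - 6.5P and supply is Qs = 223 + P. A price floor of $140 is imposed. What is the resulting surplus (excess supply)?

Surplus = 247.5

Equilibrium price would be P* = 107, so the floor at 140 binds.
At P = 140: Qd = 115.5, Qs = 363.
Surplus = 363 − 115.5 = 247.5.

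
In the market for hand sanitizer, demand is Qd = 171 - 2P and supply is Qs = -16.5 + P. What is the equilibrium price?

P* = 62.5

Set Qd = Qs: 171 - 2P = -16.5 + P.
187.5 = 3P, so P* = 62.5.
Q* = 171 − 2(62.5) = 46.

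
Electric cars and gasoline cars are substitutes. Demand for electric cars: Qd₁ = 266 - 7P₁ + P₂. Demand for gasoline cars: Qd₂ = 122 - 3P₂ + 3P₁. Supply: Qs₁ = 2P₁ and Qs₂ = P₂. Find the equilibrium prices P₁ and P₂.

Market 1: 266 - 7P₁ + P₂ = 2P₁ → 9P₁ - P₂ = 266.
Market 2: 4P₂ - 3P₁ = 122.
Eliminating P₂: 4×(1) + 1×(2) gives 33P₁ = 1186, so P₁ = 1186/33.
Back-substitute into (2): P₂ = (122 + 3×1186/33) / 4 = 632/11.

P₁ = 1186/33, P₂ = 632/11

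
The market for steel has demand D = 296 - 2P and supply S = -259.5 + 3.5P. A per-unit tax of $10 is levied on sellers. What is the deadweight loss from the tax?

Pre-tax equilibrium: P* = 101, Q* = 94.
Tax on sellers shifts supply to S = -259.5 + 3.5(P − 10) = -294.5 + 3.5P.
296 - 2P = -294.5 + 3.5P gives buyer price Pb = 1181/11; sellers receive Ps = 1181/11 − 10 = 1071/11.
New quantity: Q = 296 − 2(1181/11) = 894/11.
DWL = ½ × 10 × (94 − 894/11) = 700/11.

Deadweight loss = 700/11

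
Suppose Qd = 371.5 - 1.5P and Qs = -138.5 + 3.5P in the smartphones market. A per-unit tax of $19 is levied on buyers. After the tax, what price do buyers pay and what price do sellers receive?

Buyers pay $115.3, sellers receive $96.3

Pre-tax equilibrium: P* = 102, Q* = 218.5.
Tax on buyers shifts demand to Qd = 371.5 − 1.5(P + 19) = 343 - 1.5P.
343 - 1.5P = -138.5 + 3.5P gives seller price Ps = 96.3; buyers pay Pb = 96.3 + 19 = 115.3.
New quantity: Q = 371.5 − 1.5(115.3) = 198.55.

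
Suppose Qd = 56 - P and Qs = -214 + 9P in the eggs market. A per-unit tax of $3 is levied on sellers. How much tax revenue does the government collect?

Tax revenue = 78.9

Pre-tax equilibrium: P* = 27, Q* = 29.
Tax on sellers shifts supply to Qs = -214 + 9(P − 3) = -241 + 9P.
56 - P = -241 + 9P gives buyer price Pb = 29.7; sellers receive Ps = 29.7 − 3 = 26.7.
New quantity: Q = 56 − 1(29.7) = 26.3.
Revenue = 3 × 26.3 = 78.9.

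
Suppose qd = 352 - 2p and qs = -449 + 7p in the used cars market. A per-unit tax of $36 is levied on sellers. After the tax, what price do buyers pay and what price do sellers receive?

Pre-tax equilibrium: p* = 89, q* = 174.
Tax on sellers shifts supply to qs = -449 + 7(p − 36) = -701 + 7p.
352 - 2p = -701 + 7p gives buyer price pb = 117; sellers receive ps = 117 − 36 = 81.
New quantity: q = 352 − 2(117) = 118.

Buyers pay $117, sellers receive $81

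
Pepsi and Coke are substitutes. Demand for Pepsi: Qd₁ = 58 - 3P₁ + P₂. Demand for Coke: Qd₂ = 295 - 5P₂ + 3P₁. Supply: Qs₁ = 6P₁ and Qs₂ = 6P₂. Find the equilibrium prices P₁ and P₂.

P₁ = 9.71875, P₂ = 29.46875

Market 1: 58 - 3P₁ + P₂ = 6P₁ → 9P₁ - P₂ = 58.
Market 2: 11P₂ - 3P₁ = 295.
Eliminating P₂: 11×(1) + 1×(2) gives 96P₁ = 933, so P₁ = 9.71875.
Back-substitute into (2): P₂ = (295 + 3×9.71875) / 11 = 29.46875.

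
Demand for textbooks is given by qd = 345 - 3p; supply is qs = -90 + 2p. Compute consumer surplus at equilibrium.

Consumer surplus = 1176

Equilibrium: 345 - 3p = -90 + 2p gives p* = 87, q* = 84.
Demand choke price (qd = 0): p = 115.
CS = ½(115 − 87)(84) = 1176.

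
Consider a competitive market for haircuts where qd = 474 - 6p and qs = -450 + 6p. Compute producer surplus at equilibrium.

Producer surplus = 12

Equilibrium: 474 - 6p = -450 + 6p gives p* = 77, q* = 12.
Supply starts at p = 75 (where qs = 0).
PS = ½(77 − 75)(12) = 12.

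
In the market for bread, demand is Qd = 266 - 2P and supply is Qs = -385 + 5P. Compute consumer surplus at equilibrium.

Equilibrium: 266 - 2P = -385 + 5P gives P* = 93, Q* = 80.
Demand choke price (Qd = 0): P = 133.
CS = ½(133 − 93)(80) = 1600.

Consumer surplus = 1600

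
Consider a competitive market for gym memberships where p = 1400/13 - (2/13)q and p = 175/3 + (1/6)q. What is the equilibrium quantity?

q* = 154

Set the two price expressions equal: 1400/13 - (2/13)q = 175/3 + (1/6)q.
1925/39 = (25/78)q, so q* = 154.
p* = 1400/13 − (2/13)(154) = 84.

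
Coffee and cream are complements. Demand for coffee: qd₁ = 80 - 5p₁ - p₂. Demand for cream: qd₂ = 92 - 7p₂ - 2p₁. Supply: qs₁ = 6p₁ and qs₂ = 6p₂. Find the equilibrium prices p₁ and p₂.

Market 1: 80 - 5p₁ - p₂ = 6p₁ → 11p₁ + p₂ = 80.
Market 2: 13p₂ + 2p₁ = 92.
Eliminating p₂: 13×(1) − 1×(2) gives 141p₁ = 948, so p₁ = 316/47.
Back-substitute into (2): p₂ = (92 − 2×316/47) / 13 = 284/47.

p₁ = 316/47, p₂ = 284/47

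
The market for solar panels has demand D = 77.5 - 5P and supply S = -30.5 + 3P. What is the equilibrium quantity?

Set D = S: 77.5 - 5P = -30.5 + 3P.
108 = 8P, so P* = 13.5.
Q* = 77.5 − 5(13.5) = 10.

Q* = 10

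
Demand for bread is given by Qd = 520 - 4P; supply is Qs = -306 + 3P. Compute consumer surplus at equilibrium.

Consumer surplus = 288

Equilibrium: 520 - 4P = -306 + 3P gives P* = 118, Q* = 48.
Demand choke price (Qd = 0): P = 130.
CS = ½(130 − 118)(48) = 288.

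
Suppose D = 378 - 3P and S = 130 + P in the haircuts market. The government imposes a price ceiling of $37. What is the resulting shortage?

Shortage = 100

Equilibrium price would be P* = 62, so the ceiling at 37 binds.
At P = 37: D = 378 − 3(37) = 267, S = 130 + 1(37) = 167.
Shortage = 267 − 167 = 100.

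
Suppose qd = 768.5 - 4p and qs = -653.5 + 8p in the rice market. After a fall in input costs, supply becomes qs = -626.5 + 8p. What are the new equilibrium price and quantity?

Original equilibrium: p* = 118.5, q* = 294.5.
New equilibrium: 768.5 - 4p = -626.5 + 8p, so 1395 = 12p and p' = 116.25; q' = 768.5 − 4(116.25) = 303.5.

p' = 116.25, q' = 303.5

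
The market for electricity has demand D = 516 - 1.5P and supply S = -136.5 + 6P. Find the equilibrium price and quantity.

Set D = S: 516 - 1.5P = -136.5 + 6P.
652.5 = 7.5P, so P* = 87.
Q* = 516 − 1.5(87) = 385.5.

P* = 87, Q* = 385.5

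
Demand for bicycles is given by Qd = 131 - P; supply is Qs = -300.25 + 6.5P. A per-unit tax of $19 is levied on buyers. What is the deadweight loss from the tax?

Pre-tax equilibrium: P* = 57.5, Q* = 73.5.
Tax on buyers shifts demand to Qd = 131 − 1(P + 19) = 112 - P.
112 - P = -300.25 + 6.5P gives seller price Ps = 1649/30; buyers pay Pb = 1649/30 + 19 = 2219/30.
New quantity: Q = 131 − 1(2219/30) = 1711/30.
DWL = ½ × 19 × (73.5 − 1711/30) = 4693/30.

Deadweight loss = 4693/30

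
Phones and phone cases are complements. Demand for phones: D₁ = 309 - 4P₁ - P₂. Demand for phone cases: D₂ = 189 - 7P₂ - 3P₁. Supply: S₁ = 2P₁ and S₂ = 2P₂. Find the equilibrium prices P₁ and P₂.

Market 1: 309 - 4P₁ - P₂ = 2P₁ → 6P₁ + P₂ = 309.
Market 2: 9P₂ + 3P₁ = 189.
Eliminating P₂: 9×(1) − 1×(2) gives 51P₁ = 2592, so P₁ = 864/17.
Back-substitute into (2): P₂ = (189 − 3×864/17) / 9 = 69/17.

P₁ = 864/17, P₂ = 69/17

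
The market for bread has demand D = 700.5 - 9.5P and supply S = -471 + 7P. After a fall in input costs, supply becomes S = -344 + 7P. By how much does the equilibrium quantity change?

Original equilibrium: P* = 71, Q* = 26.
New equilibrium: 700.5 - 9.5P = -344 + 7P, so 1044.5 = 16.5P and P' = 2089/33; Q' = 700.5 − 9.5(2089/33) = 3271/33.
Change in quantity: 3271/33 − 26 = 2413/33.

ΔQ = 2413/33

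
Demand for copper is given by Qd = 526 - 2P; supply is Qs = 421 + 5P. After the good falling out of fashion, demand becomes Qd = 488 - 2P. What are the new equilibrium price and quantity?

Original equilibrium: P* = 15, Q* = 496.
New equilibrium: 488 - 2P = 421 + 5P, so 67 = 7P and P' = 67/7; Q' = 488 − 2(67/7) = 3282/7.

P' = 67/7, Q' = 3282/7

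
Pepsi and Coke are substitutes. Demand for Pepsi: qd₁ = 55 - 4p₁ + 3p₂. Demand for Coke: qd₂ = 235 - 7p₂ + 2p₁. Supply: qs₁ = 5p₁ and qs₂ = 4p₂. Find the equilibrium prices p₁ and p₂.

Market 1: 55 - 4p₁ + 3p₂ = 5p₁ → 9p₁ - 3p₂ = 55.
Market 2: 11p₂ - 2p₁ = 235.
Eliminating p₂: 11×(1) + 3×(2) gives 93p₁ = 1310, so p₁ = 1310/93.
Back-substitute into (2): p₂ = (235 + 2×1310/93) / 11 = 2225/93.

p₁ = 1310/93, p₂ = 2225/93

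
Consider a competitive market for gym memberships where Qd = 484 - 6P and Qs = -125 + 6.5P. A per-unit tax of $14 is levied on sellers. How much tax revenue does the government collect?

Pre-tax equilibrium: P* = 48.72, Q* = 191.68.
Tax on sellers shifts supply to Qs = -125 + 6.5(P − 14) = -216 + 6.5P.
484 - 6P = -216 + 6.5P gives buyer price Pb = 56; sellers receive Ps = 56 − 14 = 42.
New quantity: Q = 484 − 6(56) = 148.
Revenue = 14 × 148 = 2072.

Tax revenue = 2072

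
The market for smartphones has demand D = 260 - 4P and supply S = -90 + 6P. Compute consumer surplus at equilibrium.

Equilibrium: 260 - 4P = -90 + 6P gives P* = 35, Q* = 120.
Demand choke price (D = 0): P = 65.
CS = ½(65 − 35)(120) = 1800.

Consumer surplus = 1800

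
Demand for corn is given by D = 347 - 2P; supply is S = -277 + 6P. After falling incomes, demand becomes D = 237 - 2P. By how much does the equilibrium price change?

Original equilibrium: P* = 78, Q* = 191.
New equilibrium: 237 - 2P = -277 + 6P, so 514 = 8P and P' = 64.25; Q' = 237 − 2(64.25) = 108.5.
Change in price: 64.25 − 78 = -13.75.

ΔP = -13.75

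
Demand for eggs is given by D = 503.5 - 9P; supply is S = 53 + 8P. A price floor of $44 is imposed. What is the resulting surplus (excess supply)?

Surplus = 297.5

Equilibrium price would be P* = 26.5, so the floor at 44 binds.
At P = 44: D = 107.5, S = 405.
Surplus = 405 − 107.5 = 297.5.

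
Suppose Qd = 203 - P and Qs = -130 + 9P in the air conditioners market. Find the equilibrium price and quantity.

P* = 33.3, Q* = 169.7

Set Qd = Qs: 203 - P = -130 + 9P.
333 = 10P, so P* = 33.3.
Q* = 203 − 1(33.3) = 169.7.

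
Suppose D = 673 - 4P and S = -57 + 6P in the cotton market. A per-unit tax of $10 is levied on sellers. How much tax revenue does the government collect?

Pre-tax equilibrium: P* = 73, Q* = 381.
Tax on sellers shifts supply to S = -57 + 6(P − 10) = -117 + 6P.
673 - 4P = -117 + 6P gives buyer price Pb = 79; sellers receive Ps = 79 − 10 = 69.
New quantity: Q = 673 − 4(79) = 357.
Revenue = 10 × 357 = 3570.

Tax revenue = 3570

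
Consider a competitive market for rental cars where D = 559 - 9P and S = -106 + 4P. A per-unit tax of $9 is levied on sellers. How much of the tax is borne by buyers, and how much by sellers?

Pre-tax equilibrium: P* = 665/13, Q* = 1282/13.
Tax on sellers shifts supply to S = -106 + 4(P − 9) = -142 + 4P.
559 - 9P = -142 + 4P gives buyer price Pb = 701/13; sellers receive Ps = 701/13 − 9 = 584/13.
New quantity: Q = 559 − 9(701/13) = 958/13.
Buyer burden = 701/13 − 665/13 = 36/13; seller burden = 665/13 − 584/13 = 81/13.

Buyers bear 36/13, sellers bear 81/13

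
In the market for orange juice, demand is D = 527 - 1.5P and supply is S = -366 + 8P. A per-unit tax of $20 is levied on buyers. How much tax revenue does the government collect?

Pre-tax equilibrium: P* = 94, Q* = 386.
Tax on buyers shifts demand to D = 527 − 1.5(P + 20) = 497 - 1.5P.
497 - 1.5P = -366 + 8P gives seller price Ps = 1726/19; buyers pay Pb = 1726/19 + 20 = 2106/19.
New quantity: Q = 527 − 1.5(2106/19) = 6854/19.
Revenue = 20 × 6854/19 = 137080/19.

Tax revenue = 137080/19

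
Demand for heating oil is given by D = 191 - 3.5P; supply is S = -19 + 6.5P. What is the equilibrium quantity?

Set D = S: 191 - 3.5P = -19 + 6.5P.
210 = 10P, so P* = 21.
Q* = 191 − 3.5(21) = 117.5.

Q* = 117.5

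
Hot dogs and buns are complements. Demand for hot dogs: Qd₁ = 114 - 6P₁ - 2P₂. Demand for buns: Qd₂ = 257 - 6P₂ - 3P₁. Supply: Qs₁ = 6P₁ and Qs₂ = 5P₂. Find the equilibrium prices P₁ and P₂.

Market 1: 114 - 6P₁ - 2P₂ = 6P₁ → 12P₁ + 2P₂ = 114.
Market 2: 11P₂ + 3P₁ = 257.
Eliminating P₂: 11×(1) − 2×(2) gives 126P₁ = 740, so P₁ = 370/63.
Back-substitute into (2): P₂ = (257 − 3×370/63) / 11 = 457/21.

P₁ = 370/63, P₂ = 457/21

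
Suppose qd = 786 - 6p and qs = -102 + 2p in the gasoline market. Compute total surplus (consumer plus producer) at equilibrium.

Total surplus = 4800

Equilibrium: 786 - 6p = -102 + 2p gives p* = 111, q* = 120.
Demand choke price: p = 131; supply starts at p = 51.
CS = ½(131 − 111)(120) = 1200; PS = ½(111 − 51)(120) = 3600.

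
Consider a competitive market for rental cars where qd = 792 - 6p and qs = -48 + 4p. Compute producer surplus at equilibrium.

Equilibrium: 792 - 6p = -48 + 4p gives p* = 84, q* = 288.
Supply starts at p = 12 (where qs = 0).
PS = ½(84 − 12)(288) = 10368.

Producer surplus = 10368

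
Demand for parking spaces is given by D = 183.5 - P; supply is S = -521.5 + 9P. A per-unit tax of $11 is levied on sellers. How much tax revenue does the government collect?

Tax revenue = 1134.1

Pre-tax equilibrium: P* = 70.5, Q* = 113.
Tax on sellers shifts supply to S = -521.5 + 9(P − 11) = -620.5 + 9P.
183.5 - P = -620.5 + 9P gives buyer price Pb = 80.4; sellers receive Ps = 80.4 − 11 = 69.4.
New quantity: Q = 183.5 − 1(80.4) = 103.1.
Revenue = 11 × 103.1 = 1134.1.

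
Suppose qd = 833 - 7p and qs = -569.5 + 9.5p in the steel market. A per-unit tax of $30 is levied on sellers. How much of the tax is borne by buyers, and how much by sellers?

Buyers bear 190/11, sellers bear 140/11

Pre-tax equilibrium: p* = 85, q* = 238.
Tax on sellers shifts supply to qs = -569.5 + 9.5(p − 30) = -854.5 + 9.5p.
833 - 7p = -854.5 + 9.5p gives buyer price pb = 1125/11; sellers receive ps = 1125/11 − 30 = 795/11.
New quantity: q = 833 − 7(1125/11) = 1288/11.
Buyer burden = 1125/11 − 85 = 190/11; seller burden = 85 − 795/11 = 140/11.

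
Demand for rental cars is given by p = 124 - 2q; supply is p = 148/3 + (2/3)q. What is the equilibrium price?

Set the two price expressions equal: 124 - 2q = 148/3 + (2/3)q.
224/3 = (8/3)q, so q* = 28.
p* = 124 − (2)(28) = 68.

p* = 68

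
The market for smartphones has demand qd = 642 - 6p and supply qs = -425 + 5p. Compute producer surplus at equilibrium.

Producer surplus = 360

Equilibrium: 642 - 6p = -425 + 5p gives p* = 97, q* = 60.
Supply starts at p = 85 (where qs = 0).
PS = ½(97 − 85)(60) = 360.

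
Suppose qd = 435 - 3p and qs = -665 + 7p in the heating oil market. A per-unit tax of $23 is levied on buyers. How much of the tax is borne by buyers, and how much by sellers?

Pre-tax equilibrium: p* = 110, q* = 105.
Tax on buyers shifts demand to qd = 435 − 3(p + 23) = 366 - 3p.
366 - 3p = -665 + 7p gives seller price ps = 103.1; buyers pay pb = 103.1 + 23 = 126.1.
New quantity: q = 435 − 3(126.1) = 56.7.
Buyer burden = 126.1 − 110 = 16.1; seller burden = 110 − 103.1 = 6.9.

Buyers bear $16.1, sellers bear $6.9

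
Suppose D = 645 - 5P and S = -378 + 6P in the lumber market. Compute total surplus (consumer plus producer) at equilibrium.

Total surplus = 5940

Equilibrium: 645 - 5P = -378 + 6P gives P* = 93, Q* = 180.
Demand choke price: P = 129; supply starts at P = 63.
CS = ½(129 − 93)(180) = 3240; PS = ½(93 − 63)(180) = 2700.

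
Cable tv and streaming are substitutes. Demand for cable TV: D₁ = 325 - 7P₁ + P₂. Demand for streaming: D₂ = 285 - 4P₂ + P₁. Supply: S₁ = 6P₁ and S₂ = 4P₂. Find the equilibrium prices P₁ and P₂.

P₁ = 2885/103, P₂ = 4030/103

Market 1: 325 - 7P₁ + P₂ = 6P₁ → 13P₁ - P₂ = 325.
Market 2: 8P₂ - P₁ = 285.
Eliminating P₂: 8×(1) + 1×(2) gives 103P₁ = 2885, so P₁ = 2885/103.
Back-substitute into (2): P₂ = (285 + 1×2885/103) / 8 = 4030/103.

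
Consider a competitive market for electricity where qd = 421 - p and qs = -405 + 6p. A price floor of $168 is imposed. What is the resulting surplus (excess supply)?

Equilibrium price would be p* = 118, so the floor at 168 binds.
At p = 168: qd = 253, qs = 603.
Surplus = 603 − 253 = 350.

Surplus = 350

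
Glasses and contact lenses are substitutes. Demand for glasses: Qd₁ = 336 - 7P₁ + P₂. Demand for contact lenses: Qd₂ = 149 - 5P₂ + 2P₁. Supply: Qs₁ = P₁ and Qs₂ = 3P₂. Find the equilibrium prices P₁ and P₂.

P₁ = 2837/62, P₂ = 932/31

Market 1: 336 - 7P₁ + P₂ = P₁ → 8P₁ - P₂ = 336.
Market 2: 8P₂ - 2P₁ = 149.
Eliminating P₂: 8×(1) + 1×(2) gives 62P₁ = 2837, so P₁ = 2837/62.
Back-substitute into (2): P₂ = (149 + 2×2837/62) / 8 = 932/31.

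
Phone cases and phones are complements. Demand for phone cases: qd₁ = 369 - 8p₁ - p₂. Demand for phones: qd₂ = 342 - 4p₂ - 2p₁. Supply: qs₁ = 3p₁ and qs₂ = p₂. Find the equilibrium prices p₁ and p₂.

p₁ = 1503/53, p₂ = 3024/53

Market 1: 369 - 8p₁ - p₂ = 3p₁ → 11p₁ + p₂ = 369.
Market 2: 5p₂ + 2p₁ = 342.
Eliminating p₂: 5×(1) − 1×(2) gives 53p₁ = 1503, so p₁ = 1503/53.
Back-substitute into (2): p₂ = (342 − 2×1503/53) / 5 = 3024/53.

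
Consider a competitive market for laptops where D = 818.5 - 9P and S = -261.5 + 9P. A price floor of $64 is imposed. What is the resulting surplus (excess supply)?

Equilibrium price would be P* = 60, so the floor at 64 binds.
At P = 64: D = 242.5, S = 314.5.
Surplus = 314.5 − 242.5 = 72.

Surplus = 72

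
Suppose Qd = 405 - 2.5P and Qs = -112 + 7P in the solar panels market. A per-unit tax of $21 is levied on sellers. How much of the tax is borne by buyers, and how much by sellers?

Buyers bear 294/19, sellers bear 105/19

Pre-tax equilibrium: P* = 1034/19, Q* = 5110/19.
Tax on sellers shifts supply to Qs = -112 + 7(P − 21) = -259 + 7P.
405 - 2.5P = -259 + 7P gives buyer price Pb = 1328/19; sellers receive Ps = 1328/19 − 21 = 929/19.
New quantity: Q = 405 − 2.5(1328/19) = 4375/19.
Buyer burden = 1328/19 − 1034/19 = 294/19; seller burden = 1034/19 − 929/19 = 105/19.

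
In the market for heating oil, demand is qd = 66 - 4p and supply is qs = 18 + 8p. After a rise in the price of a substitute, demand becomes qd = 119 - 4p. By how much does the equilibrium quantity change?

Δq = 106/3

Original equilibrium: p* = 4, q* = 50.
New equilibrium: 119 - 4p = 18 + 8p, so 101 = 12p and p' = 101/12; q' = 119 − 4(101/12) = 256/3.
Change in quantity: 256/3 − 50 = 106/3.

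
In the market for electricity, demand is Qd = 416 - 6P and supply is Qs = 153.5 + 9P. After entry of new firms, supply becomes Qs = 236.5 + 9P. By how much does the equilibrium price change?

ΔP = -83/15

Original equilibrium: P* = 17.5, Q* = 311.
New equilibrium: 416 - 6P = 236.5 + 9P, so 179.5 = 15P and P' = 359/30; Q' = 416 − 6(359/30) = 344.2.
Change in price: 359/30 − 17.5 = -83/15.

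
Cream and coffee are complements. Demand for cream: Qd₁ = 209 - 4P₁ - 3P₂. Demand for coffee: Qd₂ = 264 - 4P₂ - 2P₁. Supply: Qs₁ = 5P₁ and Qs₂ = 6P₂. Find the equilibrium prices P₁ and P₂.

P₁ = 649/42, P₂ = 979/42

Market 1: 209 - 4P₁ - 3P₂ = 5P₁ → 9P₁ + 3P₂ = 209.
Market 2: 10P₂ + 2P₁ = 264.
Eliminating P₂: 10×(1) − 3×(2) gives 84P₁ = 1298, so P₁ = 649/42.
Back-substitute into (2): P₂ = (264 − 2×649/42) / 10 = 979/42.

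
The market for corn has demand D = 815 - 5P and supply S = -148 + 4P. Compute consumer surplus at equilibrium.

Consumer surplus = 7840

Equilibrium: 815 - 5P = -148 + 4P gives P* = 107, Q* = 280.
Demand choke price (D = 0): P = 163.
CS = ½(163 − 107)(280) = 7840.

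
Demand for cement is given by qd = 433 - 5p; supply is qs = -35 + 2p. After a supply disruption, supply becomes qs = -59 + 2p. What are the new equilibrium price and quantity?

Original equilibrium: p* = 468/7, q* = 691/7.
New equilibrium: 433 - 5p = -59 + 2p, so 492 = 7p and p' = 492/7; q' = 433 − 5(492/7) = 571/7.

p' = 492/7, q' = 571/7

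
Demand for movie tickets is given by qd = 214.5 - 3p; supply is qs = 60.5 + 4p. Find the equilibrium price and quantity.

p* = 22, q* = 148.5

Set qd = qs: 214.5 - 3p = 60.5 + 4p.
154 = 7p, so p* = 22.
q* = 214.5 − 3(22) = 148.5.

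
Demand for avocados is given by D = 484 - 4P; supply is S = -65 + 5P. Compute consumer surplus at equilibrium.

Consumer surplus = 7200

Equilibrium: 484 - 4P = -65 + 5P gives P* = 61, Q* = 240.
Demand choke price (D = 0): P = 121.
CS = ½(121 − 61)(240) = 7200.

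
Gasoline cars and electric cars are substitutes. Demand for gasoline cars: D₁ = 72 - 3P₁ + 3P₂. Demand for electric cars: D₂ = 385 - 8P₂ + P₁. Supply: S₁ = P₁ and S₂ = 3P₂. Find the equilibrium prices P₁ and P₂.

Market 1: 72 - 3P₁ + 3P₂ = P₁ → 4P₁ - 3P₂ = 72.
Market 2: 11P₂ - P₁ = 385.
Eliminating P₂: 11×(1) + 3×(2) gives 41P₁ = 1947, so P₁ = 1947/41.
Back-substitute into (2): P₂ = (385 + 1×1947/41) / 11 = 1612/41.

P₁ = 1947/41, P₂ = 1612/41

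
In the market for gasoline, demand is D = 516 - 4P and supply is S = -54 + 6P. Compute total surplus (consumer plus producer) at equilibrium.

Total surplus = 17280

Equilibrium: 516 - 4P = -54 + 6P gives P* = 57, Q* = 288.
Demand choke price: P = 129; supply starts at P = 9.
CS = ½(129 − 57)(288) = 10368; PS = ½(57 − 9)(288) = 6912.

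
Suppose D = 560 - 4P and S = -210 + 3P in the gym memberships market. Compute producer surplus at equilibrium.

Equilibrium: 560 - 4P = -210 + 3P gives P* = 110, Q* = 120.
Supply starts at P = 70 (where S = 0).
PS = ½(110 − 70)(120) = 2400.

Producer surplus = 2400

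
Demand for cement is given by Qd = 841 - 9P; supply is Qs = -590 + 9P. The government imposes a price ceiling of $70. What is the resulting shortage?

Equilibrium price would be P* = 79.5, so the ceiling at 70 binds.
At P = 70: Qd = 841 − 9(70) = 211, Qs = -590 + 9(70) = 40.
Shortage = 211 − 40 = 171.

Shortage = 171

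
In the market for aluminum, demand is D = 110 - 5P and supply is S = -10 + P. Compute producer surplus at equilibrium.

Equilibrium: 110 - 5P = -10 + P gives P* = 20, Q* = 10.
Supply starts at P = 10 (where S = 0).
PS = ½(20 − 10)(10) = 50.

Producer surplus = 50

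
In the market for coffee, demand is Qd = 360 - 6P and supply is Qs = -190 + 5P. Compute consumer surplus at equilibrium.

Consumer surplus = 300

Equilibrium: 360 - 6P = -190 + 5P gives P* = 50, Q* = 60.
Demand choke price (Qd = 0): P = 60.
CS = ½(60 − 50)(60) = 300.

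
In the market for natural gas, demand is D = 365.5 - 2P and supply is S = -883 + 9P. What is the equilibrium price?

Set D = S: 365.5 - 2P = -883 + 9P.
1248.5 = 11P, so P* = 113.5.
Q* = 365.5 − 2(113.5) = 138.5.

P* = 113.5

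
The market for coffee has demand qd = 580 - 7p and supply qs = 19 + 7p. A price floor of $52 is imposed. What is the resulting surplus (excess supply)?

Equilibrium price would be p* = 561/14, so the floor at 52 binds.
At p = 52: qd = 216, qs = 383.
Surplus = 383 − 216 = 167.

Surplus = 167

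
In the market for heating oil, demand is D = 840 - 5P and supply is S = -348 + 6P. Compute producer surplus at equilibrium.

Producer surplus = 7500

Equilibrium: 840 - 5P = -348 + 6P gives P* = 108, Q* = 300.
Supply starts at P = 58 (where S = 0).
PS = ½(108 − 58)(300) = 7500.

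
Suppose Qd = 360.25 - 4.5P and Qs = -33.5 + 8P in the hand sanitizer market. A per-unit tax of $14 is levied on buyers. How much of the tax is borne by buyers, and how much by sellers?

Buyers bear $8.96, sellers bear $5.04

Pre-tax equilibrium: P* = 31.5, Q* = 218.5.
Tax on buyers shifts demand to Qd = 360.25 − 4.5(P + 14) = 297.25 - 4.5P.
297.25 - 4.5P = -33.5 + 8P gives seller price Ps = 26.46; buyers pay Pb = 26.46 + 14 = 40.46.
New quantity: Q = 360.25 − 4.5(40.46) = 178.18.
Buyer burden = 40.46 − 31.5 = 8.96; seller burden = 31.5 − 26.46 = 5.04.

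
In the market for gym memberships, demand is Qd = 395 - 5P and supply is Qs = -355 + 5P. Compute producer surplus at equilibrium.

Producer surplus = 40

Equilibrium: 395 - 5P = -355 + 5P gives P* = 75, Q* = 20.
Supply starts at P = 71 (where Qs = 0).
PS = ½(75 − 71)(20) = 40.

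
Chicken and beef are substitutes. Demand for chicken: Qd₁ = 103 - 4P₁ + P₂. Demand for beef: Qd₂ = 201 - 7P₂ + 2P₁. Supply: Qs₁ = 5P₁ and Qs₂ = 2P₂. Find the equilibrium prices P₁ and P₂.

P₁ = 1128/79, P₂ = 2015/79

Market 1: 103 - 4P₁ + P₂ = 5P₁ → 9P₁ - P₂ = 103.
Market 2: 9P₂ - 2P₁ = 201.
Eliminating P₂: 9×(1) + 1×(2) gives 79P₁ = 1128, so P₁ = 1128/79.
Back-substitute into (2): P₂ = (201 + 2×1128/79) / 9 = 2015/79.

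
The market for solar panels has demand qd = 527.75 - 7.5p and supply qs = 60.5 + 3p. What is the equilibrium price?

p* = 44.5

Set qd = qs: 527.75 - 7.5p = 60.5 + 3p.
467.25 = 10.5p, so p* = 44.5.
q* = 527.75 − 7.5(44.5) = 194.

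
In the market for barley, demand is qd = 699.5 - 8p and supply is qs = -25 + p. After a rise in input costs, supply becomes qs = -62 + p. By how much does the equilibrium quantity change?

Δq = -296/9

Original equilibrium: p* = 80.5, q* = 55.5.
New equilibrium: 699.5 - 8p = -62 + p, so 761.5 = 9p and p' = 1523/18; q' = 699.5 − 8(1523/18) = 407/18.
Change in quantity: 407/18 − 55.5 = -296/9.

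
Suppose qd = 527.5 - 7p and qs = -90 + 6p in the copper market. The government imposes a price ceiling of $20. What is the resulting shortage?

Shortage = 357.5

Equilibrium price would be p* = 47.5, so the ceiling at 20 binds.
At p = 20: qd = 527.5 − 7(20) = 387.5, qs = -90 + 6(20) = 30.
Shortage = 387.5 − 30 = 357.5.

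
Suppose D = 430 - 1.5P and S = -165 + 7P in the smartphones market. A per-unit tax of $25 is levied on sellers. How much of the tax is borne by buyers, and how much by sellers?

Pre-tax equilibrium: P* = 70, Q* = 325.
Tax on sellers shifts supply to S = -165 + 7(P − 25) = -340 + 7P.
430 - 1.5P = -340 + 7P gives buyer price Pb = 1540/17; sellers receive Ps = 1540/17 − 25 = 1115/17.
New quantity: Q = 430 − 1.5(1540/17) = 5000/17.
Buyer burden = 1540/17 − 70 = 350/17; seller burden = 70 − 1115/17 = 75/17.

Buyers bear 350/17, sellers bear 75/17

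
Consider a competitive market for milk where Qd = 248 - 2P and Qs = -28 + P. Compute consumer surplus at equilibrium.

Equilibrium: 248 - 2P = -28 + P gives P* = 92, Q* = 64.
Demand choke price (Qd = 0): P = 124.
CS = ½(124 − 92)(64) = 1024.

Consumer surplus = 1024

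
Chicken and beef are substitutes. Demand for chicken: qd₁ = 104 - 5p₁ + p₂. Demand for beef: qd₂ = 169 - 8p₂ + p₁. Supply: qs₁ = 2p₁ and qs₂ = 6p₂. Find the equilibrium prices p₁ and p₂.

Market 1: 104 - 5p₁ + p₂ = 2p₁ → 7p₁ - p₂ = 104.
Market 2: 14p₂ - p₁ = 169.
Eliminating p₂: 14×(1) + 1×(2) gives 97p₁ = 1625, so p₁ = 1625/97.
Back-substitute into (2): p₂ = (169 + 1×1625/97) / 14 = 1287/97.

p₁ = 1625/97, p₂ = 1287/97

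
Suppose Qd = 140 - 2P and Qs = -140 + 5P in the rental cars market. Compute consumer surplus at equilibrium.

Equilibrium: 140 - 2P = -140 + 5P gives P* = 40, Q* = 60.
Demand choke price (Qd = 0): P = 70.
CS = ½(70 − 40)(60) = 900.

Consumer surplus = 900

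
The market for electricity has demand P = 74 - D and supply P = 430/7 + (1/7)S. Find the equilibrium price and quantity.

Set the two price expressions equal: 74 - Q = 430/7 + (1/7)Q.
88/7 = (8/7)Q, so Q* = 11.
P* = 74 − (1)(11) = 63.

P* = 63, Q* = 11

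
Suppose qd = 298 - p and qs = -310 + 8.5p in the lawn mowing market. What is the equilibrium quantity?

Set qd = qs: 298 - p = -310 + 8.5p.
608 = 9.5p, so p* = 64.
q* = 298 − 1(64) = 234.

q* = 234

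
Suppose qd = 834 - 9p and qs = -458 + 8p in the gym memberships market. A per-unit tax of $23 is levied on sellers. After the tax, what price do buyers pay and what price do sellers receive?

Buyers pay 1476/17, sellers receive 1085/17

Pre-tax equilibrium: p* = 76, q* = 150.
Tax on sellers shifts supply to qs = -458 + 8(p − 23) = -642 + 8p.
834 - 9p = -642 + 8p gives buyer price pb = 1476/17; sellers receive ps = 1476/17 − 23 = 1085/17.
New quantity: q = 834 − 9(1476/17) = 894/17.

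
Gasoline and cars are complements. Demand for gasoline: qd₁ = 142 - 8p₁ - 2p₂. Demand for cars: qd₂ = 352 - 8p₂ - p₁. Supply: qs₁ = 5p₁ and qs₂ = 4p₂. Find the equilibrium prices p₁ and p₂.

p₁ = 500/77, p₂ = 2217/77

Market 1: 142 - 8p₁ - 2p₂ = 5p₁ → 13p₁ + 2p₂ = 142.
Market 2: 12p₂ + p₁ = 352.
Eliminating p₂: 12×(1) − 2×(2) gives 154p₁ = 1000, so p₁ = 500/77.
Back-substitute into (2): p₂ = (352 − 1×500/77) / 12 = 2217/77.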